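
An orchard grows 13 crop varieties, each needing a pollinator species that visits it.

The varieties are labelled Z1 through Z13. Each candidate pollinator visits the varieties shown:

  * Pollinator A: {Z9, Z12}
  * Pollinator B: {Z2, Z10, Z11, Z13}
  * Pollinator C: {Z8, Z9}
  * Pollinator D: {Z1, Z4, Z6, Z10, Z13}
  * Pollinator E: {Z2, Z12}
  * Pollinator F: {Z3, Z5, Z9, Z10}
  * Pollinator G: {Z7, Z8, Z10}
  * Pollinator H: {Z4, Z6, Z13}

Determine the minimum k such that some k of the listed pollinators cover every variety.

B and D and E and F and G together: B ∪ D ∪ E ∪ F ∪ G = {Z1, Z2, Z3, Z4, Z5, Z6, Z7, Z8, Z9, Z10, Z11, Z12, Z13} — every variety is covered.
No 4 of the 8 pollinators cover everything (all 70 combinations miss at least one variety), so 5 is optimal.

5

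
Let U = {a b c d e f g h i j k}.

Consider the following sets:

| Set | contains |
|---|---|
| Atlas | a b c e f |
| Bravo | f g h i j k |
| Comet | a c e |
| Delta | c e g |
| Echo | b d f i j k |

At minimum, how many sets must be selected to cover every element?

Bravo and Comet and Echo together: Bravo ∪ Comet ∪ Echo = {a, b, c, d, e, f, g, h, i, j, k} — every element is covered.
Only Echo contains d, so Echo is forced; the remaining 5 elements need at least 2 more sets (each remaining set adds at most 3) — so at least 3 sets are needed, and 3 is optimal.

3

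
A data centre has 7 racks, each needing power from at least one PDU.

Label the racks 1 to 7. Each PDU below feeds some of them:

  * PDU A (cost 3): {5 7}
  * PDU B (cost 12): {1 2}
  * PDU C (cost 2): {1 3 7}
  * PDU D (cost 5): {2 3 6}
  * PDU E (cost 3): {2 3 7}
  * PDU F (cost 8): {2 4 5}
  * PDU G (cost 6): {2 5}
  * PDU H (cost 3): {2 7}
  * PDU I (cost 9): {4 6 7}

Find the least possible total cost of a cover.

15

C, D, F together cover every rack (C ∪ D ∪ F = {1, 2, 3, 4, 5, 6, 7}); total cost 2 + 5 + 8 = 15.
The greedy pick C, D, A, F costs 18; no covering selection beats 15.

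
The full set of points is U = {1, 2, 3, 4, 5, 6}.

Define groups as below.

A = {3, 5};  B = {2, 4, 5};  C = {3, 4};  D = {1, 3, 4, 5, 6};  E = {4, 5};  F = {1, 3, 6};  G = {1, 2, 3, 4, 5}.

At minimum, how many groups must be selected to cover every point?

2

B and D cover everything between them: the union {1, 2, 3, 4, 5, 6} is all of U.
No single group has all 6 points (the largest, D, has 5), so 2 is optimal.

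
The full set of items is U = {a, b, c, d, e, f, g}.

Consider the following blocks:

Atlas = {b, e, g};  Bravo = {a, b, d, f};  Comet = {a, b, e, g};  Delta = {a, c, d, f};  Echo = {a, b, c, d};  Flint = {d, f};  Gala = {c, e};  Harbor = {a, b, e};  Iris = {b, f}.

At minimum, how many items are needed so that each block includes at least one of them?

H = {a, e, f} meets every block (each contains at least one member of H), and |H| = 3.
No choice of 2 items meets every block, so 3 is the minimum.

3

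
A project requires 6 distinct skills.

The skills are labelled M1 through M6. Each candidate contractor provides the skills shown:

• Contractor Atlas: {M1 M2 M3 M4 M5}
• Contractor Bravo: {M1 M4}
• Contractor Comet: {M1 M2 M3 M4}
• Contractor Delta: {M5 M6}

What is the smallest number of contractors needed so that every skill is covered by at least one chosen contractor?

Atlas and Delta together: Atlas ∪ Delta = {M1, M2, M3, M4, M5, M6} — every skill is covered.
No single contractor has all 6 skills (the largest, Atlas, has 5), so 2 is optimal.

2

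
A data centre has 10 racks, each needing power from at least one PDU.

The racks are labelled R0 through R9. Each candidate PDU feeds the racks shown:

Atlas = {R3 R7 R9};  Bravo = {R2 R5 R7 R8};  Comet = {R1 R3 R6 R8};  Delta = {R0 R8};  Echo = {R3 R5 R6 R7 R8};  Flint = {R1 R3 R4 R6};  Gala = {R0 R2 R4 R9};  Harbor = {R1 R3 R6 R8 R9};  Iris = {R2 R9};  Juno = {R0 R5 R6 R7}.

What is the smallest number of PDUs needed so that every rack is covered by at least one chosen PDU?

3

Take {Bravo, Gala, Harbor}. Their union is {R0, R1, R2, R3, R4, R5, R6, R7, R8, R9}, which is all 10 racks.
No 2 of the 10 PDUs cover everything (all 45 combinations miss at least one rack), so 3 is optimal.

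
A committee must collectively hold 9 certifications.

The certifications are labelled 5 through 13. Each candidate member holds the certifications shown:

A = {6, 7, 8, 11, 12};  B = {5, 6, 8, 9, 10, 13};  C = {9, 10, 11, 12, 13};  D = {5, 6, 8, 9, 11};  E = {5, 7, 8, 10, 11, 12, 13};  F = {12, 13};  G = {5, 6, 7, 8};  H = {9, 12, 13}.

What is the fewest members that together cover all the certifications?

2

Take {A, B}. Their union is {5, 6, 7, 8, 9, 10, 11, 12, 13}, which is all 9 certifications.
No single member has all 9 certifications (the largest, E, has 7), so 2 is optimal.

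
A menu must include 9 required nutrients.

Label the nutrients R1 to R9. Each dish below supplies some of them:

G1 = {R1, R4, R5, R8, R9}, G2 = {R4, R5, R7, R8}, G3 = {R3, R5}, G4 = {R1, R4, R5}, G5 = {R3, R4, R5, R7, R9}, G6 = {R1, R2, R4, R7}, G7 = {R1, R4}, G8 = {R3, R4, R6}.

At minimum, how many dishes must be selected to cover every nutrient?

Take {G1, G6, G8}. Their union is {R1, R2, R3, R4, R5, R6, R7, R8, R9}, which is all 9 nutrients.
Only G6 contains R2, so G6 is forced; the remaining 5 nutrients need at least 2 more dishes (each remaining dish adds at most 3) — so at least 3 dishes are needed, and 3 is optimal.

3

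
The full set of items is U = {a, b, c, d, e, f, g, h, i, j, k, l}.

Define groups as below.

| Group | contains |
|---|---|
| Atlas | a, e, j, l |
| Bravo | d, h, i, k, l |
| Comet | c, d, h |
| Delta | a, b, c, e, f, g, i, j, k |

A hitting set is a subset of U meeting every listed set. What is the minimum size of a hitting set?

2

T = {c, l} meets every group (each contains at least one member of T), and |T| = 2.
The groups Atlas, Comet are pairwise disjoint, so any hitting set needs a separate item for each — at least 2. Hence 2 is optimal.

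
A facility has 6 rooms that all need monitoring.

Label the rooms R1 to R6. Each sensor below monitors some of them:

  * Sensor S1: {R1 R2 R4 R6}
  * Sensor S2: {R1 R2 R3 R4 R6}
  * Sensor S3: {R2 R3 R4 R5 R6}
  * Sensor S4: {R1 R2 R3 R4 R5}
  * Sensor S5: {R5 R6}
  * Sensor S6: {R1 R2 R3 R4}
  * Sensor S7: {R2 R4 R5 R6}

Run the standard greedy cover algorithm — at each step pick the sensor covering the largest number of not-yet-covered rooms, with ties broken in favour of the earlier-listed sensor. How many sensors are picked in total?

2

Greedy: pick S2 (covers 5 new) → pick S3 (covers 1 new). Total picks: 2.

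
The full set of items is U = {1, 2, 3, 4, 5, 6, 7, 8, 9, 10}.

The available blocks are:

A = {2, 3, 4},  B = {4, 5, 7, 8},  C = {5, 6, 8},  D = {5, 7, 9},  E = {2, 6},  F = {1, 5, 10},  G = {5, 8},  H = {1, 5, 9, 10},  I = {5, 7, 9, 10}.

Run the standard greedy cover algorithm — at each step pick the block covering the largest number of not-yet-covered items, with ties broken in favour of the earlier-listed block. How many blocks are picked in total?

4

Greedy: pick B (covers 4 new) → pick H (covers 3 new) → pick A (covers 2 new) → pick C (covers 1 new). Total picks: 4.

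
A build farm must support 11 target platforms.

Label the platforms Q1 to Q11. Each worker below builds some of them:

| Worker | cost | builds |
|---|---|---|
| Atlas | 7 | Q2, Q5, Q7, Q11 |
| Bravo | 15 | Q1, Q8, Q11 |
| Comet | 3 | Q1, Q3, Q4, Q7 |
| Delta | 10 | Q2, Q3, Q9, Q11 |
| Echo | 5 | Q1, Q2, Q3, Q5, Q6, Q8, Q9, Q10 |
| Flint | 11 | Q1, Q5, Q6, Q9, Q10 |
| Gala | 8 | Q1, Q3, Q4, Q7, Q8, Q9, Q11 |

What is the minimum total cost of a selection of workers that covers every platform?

13

Echo, Gala together cover every platform (Echo ∪ Gala = {Q1, Q2, Q3, Q4, Q5, Q6, Q7, Q8, Q9, Q10, Q11}); total cost 5 + 8 = 13.
The greedy pick Echo, Comet, Atlas costs 15; no covering selection beats 13.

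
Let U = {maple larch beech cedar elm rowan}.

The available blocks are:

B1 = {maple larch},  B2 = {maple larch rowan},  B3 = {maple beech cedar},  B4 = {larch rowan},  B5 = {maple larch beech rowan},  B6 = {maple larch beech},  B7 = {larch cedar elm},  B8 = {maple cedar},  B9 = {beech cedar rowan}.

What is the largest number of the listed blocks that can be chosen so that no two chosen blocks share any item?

2

B4, B8 are pairwise disjoint (B4={larch,rowan}; B8={maple,cedar}).
Every remaining block overlaps one of these, and no 3 of the listed blocks are pairwise disjoint, so 2 is the maximum.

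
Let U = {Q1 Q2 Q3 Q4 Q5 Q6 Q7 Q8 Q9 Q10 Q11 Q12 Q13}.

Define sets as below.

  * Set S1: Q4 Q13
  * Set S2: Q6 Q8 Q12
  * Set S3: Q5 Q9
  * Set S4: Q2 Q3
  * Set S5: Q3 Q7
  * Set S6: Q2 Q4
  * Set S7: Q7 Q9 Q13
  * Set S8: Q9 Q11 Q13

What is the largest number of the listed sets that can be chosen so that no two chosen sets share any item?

S2, S5, S6, S8 are pairwise disjoint (S2={Q6,Q8,Q12}; S5={Q3,Q7}; S6={Q2,Q4}; S8={Q9,Q11,Q13}).
Every remaining set overlaps one of these, and no 5 of the listed sets are pairwise disjoint, so 4 is the maximum.

4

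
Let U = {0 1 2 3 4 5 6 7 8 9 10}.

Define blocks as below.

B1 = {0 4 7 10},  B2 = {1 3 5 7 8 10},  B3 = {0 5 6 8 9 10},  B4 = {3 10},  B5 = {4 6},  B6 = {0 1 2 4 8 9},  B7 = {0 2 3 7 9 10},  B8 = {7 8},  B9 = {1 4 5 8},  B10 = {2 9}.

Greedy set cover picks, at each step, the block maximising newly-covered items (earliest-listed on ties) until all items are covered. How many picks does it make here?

3

Greedy: pick B2 (covers 6 new) → pick B6 (covers 4 new) → pick B3 (covers 1 new). Total picks: 3.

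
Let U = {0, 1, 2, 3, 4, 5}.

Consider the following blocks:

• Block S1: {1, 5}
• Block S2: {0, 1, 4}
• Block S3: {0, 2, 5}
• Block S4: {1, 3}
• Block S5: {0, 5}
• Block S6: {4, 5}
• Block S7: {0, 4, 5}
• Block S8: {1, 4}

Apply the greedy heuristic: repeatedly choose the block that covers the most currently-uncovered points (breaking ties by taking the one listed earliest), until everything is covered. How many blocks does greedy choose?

Greedy: pick S2 (covers 3 new) → pick S3 (covers 2 new) → pick S4 (covers 1 new). Total picks: 3.

3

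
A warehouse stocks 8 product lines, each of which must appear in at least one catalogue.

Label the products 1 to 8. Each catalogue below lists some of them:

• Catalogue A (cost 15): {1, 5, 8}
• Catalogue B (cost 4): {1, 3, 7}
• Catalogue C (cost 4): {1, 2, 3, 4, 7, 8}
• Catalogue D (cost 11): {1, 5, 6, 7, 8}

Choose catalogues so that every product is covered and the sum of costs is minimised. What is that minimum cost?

C, D together cover every product (C ∪ D = {1, 2, 3, 4, 5, 6, 7, 8}); total cost 4 + 11 = 15.
No covering selection has total cost below 15.

15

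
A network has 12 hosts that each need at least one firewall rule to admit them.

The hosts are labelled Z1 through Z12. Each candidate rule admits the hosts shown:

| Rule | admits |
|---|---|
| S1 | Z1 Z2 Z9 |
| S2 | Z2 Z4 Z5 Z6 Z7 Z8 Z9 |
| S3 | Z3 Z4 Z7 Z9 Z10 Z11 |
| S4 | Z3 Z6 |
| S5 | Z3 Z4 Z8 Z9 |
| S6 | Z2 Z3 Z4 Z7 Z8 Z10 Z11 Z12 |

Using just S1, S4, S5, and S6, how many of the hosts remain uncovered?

Union of S1, S4, S5, S6 = {Z1, Z2, Z3, Z4, Z6, Z7, Z8, Z9, Z10, Z11, Z12}.
Not covered: Z5 — 1 host.

1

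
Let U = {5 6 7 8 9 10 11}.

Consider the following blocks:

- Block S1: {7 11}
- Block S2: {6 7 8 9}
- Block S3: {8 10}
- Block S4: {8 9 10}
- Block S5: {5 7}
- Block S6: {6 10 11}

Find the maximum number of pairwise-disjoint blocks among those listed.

2

S5, S6 are pairwise disjoint (S5={5,7}; S6={6,10,11}).
Every remaining block overlaps one of these, and no 3 of the listed blocks are pairwise disjoint, so 2 is the maximum.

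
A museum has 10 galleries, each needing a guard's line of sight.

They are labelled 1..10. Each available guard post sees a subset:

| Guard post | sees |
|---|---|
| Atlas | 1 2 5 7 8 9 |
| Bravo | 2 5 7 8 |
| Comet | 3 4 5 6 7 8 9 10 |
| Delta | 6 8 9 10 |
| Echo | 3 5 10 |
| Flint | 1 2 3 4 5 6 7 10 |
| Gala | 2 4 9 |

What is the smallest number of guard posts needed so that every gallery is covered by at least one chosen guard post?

Take {Atlas, Flint}. Their union is {1, 2, 3, 4, 5, 6, 7, 8, 9, 10}, which is all 10 galleries.
No single guard post has all 10 galleries (the largest, Comet, has 8), so 2 is optimal.

2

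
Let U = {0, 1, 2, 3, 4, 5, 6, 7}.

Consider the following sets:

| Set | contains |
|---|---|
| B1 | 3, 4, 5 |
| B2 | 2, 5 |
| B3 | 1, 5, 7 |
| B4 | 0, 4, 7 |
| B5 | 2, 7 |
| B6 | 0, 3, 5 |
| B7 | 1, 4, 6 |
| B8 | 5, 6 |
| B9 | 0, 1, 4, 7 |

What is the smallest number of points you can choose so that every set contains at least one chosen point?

3

The 3 points {2, 4, 5} hit every set.
The sets B5, B6, B7 are pairwise disjoint, so any hitting set needs a separate point for each — at least 3. Hence 3 is optimal.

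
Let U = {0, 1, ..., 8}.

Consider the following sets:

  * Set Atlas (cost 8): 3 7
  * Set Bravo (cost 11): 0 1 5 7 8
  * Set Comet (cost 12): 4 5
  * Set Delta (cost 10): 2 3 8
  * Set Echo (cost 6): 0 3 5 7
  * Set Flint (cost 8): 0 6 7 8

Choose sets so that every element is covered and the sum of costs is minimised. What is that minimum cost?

Bravo, Comet, Delta, Flint together cover every element (Bravo ∪ Comet ∪ Delta ∪ Flint = {0, 1, 2, 3, 4, 5, 6, 7, 8}); total cost 11 + 12 + 10 + 8 = 41.
The greedy pick Echo, Flint, Delta, Bravo, Comet costs 47; no covering selection beats 41.

41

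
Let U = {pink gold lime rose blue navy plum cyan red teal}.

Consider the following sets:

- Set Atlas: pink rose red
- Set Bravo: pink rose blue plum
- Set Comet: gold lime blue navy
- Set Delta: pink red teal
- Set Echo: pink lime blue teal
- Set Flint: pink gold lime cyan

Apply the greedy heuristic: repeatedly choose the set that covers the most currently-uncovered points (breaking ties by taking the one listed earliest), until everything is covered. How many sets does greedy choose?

4

Greedy: pick Bravo (covers 4 new) → pick Comet (covers 3 new) → pick Delta (covers 2 new) → pick Flint (covers 1 new). Total picks: 4.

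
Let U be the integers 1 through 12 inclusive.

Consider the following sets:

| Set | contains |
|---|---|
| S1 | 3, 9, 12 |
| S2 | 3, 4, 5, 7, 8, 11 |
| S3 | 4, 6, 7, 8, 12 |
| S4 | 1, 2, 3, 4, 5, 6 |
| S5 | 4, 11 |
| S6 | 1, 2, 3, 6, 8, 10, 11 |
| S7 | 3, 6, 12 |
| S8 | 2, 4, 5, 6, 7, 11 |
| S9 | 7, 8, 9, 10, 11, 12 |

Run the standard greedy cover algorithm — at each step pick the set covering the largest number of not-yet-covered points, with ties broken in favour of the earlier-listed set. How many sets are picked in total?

3

Greedy: pick S6 (covers 7 new) → pick S2 (covers 3 new) → pick S1 (covers 2 new). Total picks: 3.
(The true minimum cover uses only 2 sets, so greedy is not optimal here.)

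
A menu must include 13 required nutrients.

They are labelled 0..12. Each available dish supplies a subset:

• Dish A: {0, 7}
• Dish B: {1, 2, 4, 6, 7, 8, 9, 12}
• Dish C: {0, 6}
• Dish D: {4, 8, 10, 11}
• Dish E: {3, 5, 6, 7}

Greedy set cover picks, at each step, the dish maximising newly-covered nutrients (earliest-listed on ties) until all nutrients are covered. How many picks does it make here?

Greedy: pick B (covers 8 new) → pick D (covers 2 new) → pick E (covers 2 new) → pick A (covers 1 new). Total picks: 4.

4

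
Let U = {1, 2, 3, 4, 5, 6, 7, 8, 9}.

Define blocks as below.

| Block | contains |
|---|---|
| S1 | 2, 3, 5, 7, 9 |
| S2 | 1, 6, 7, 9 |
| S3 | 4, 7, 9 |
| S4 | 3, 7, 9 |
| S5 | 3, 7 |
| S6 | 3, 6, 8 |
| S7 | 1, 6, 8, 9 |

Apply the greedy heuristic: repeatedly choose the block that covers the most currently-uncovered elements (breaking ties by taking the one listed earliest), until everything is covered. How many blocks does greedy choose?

3

Greedy: pick S1 (covers 5 new) → pick S7 (covers 3 new) → pick S3 (covers 1 new). Total picks: 3.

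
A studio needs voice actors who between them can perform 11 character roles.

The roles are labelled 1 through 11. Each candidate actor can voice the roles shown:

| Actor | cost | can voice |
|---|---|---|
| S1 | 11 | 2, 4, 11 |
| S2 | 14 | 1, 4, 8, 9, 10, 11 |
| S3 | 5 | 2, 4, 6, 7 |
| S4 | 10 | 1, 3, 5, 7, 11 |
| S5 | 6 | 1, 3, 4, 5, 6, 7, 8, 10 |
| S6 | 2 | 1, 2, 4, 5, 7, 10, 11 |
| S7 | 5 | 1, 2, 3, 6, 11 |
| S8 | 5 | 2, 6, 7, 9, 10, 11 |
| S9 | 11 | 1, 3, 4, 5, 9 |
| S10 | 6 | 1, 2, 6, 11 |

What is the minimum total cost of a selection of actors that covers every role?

11

S5, S8 together cover every role (S5 ∪ S8 = {1, 2, 3, 4, 5, 6, 7, 8, 9, 10, 11}); total cost 6 + 5 = 11.
The greedy pick S6, S5, S8 costs 13; no covering selection beats 11.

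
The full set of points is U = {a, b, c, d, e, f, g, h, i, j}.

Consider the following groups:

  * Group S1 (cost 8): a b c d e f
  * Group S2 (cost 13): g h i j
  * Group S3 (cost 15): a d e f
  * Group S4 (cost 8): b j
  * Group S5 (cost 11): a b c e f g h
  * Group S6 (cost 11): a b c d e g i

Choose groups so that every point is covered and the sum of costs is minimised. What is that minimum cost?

S1, S2 together cover every point (S1 ∪ S2 = {a, b, c, d, e, f, g, h, i, j}); total cost 8 + 13 = 21.
No covering selection has total cost below 21.

21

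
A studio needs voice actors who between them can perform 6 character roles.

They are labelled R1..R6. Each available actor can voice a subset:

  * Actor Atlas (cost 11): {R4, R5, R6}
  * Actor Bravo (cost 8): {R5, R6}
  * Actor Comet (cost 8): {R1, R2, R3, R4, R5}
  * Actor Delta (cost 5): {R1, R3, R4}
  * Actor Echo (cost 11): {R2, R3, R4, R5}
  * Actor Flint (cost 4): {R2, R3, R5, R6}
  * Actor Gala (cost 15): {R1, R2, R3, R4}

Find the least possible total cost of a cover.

9

Delta, Flint together cover every role (Delta ∪ Flint = {R1, R2, R3, R4, R5, R6}); total cost 5 + 4 = 9.
No covering selection has total cost below 9.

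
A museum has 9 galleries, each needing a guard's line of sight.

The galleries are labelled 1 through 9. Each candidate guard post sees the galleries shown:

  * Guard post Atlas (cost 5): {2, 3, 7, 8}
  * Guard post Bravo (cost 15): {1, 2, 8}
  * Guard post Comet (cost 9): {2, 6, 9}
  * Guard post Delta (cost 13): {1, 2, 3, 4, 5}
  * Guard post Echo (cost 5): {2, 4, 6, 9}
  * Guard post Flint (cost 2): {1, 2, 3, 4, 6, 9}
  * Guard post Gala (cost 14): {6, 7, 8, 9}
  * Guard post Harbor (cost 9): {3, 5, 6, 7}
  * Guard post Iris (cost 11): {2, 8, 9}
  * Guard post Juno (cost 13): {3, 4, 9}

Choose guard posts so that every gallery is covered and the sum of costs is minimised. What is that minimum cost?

Atlas, Flint, Harbor together cover every gallery (Atlas ∪ Flint ∪ Harbor = {1, 2, 3, 4, 5, 6, 7, 8, 9}); total cost 5 + 2 + 9 = 16.
No covering selection has total cost below 16.

16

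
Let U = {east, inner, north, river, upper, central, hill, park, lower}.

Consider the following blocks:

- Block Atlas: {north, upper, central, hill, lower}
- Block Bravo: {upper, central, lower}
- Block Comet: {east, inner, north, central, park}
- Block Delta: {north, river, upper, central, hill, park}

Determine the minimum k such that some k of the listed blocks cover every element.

Take {Atlas, Comet, Delta}. Their union is {east, inner, north, river, upper, central, hill, park, lower}, which is all 9 elements.
Only Comet contains east, so Comet is forced; the remaining 4 elements need at least 2 more blocks (each remaining block adds at most 3) — so at least 3 blocks are needed, and 3 is optimal.

3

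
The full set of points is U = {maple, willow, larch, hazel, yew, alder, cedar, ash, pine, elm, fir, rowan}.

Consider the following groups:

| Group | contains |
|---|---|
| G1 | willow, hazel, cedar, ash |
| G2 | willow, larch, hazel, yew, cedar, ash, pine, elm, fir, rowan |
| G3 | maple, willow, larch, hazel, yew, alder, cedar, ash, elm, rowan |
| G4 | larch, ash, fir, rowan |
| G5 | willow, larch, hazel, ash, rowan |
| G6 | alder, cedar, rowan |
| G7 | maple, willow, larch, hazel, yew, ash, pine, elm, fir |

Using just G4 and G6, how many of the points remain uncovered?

Union of G4, G6 = {larch, alder, cedar, ash, fir, rowan}.
Not covered: maple, willow, hazel, yew, pine, elm — 6 points.

6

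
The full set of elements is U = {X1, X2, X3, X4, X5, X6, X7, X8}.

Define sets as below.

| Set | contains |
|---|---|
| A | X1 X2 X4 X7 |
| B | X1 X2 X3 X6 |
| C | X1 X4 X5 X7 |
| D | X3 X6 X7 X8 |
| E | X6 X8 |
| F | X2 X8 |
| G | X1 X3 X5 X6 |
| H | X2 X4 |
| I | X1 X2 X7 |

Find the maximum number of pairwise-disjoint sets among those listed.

2

E, H are pairwise disjoint (E={X6,X8}; H={X2,X4}).
Every remaining set overlaps one of these, and no 3 of the listed sets are pairwise disjoint, so 2 is the maximum.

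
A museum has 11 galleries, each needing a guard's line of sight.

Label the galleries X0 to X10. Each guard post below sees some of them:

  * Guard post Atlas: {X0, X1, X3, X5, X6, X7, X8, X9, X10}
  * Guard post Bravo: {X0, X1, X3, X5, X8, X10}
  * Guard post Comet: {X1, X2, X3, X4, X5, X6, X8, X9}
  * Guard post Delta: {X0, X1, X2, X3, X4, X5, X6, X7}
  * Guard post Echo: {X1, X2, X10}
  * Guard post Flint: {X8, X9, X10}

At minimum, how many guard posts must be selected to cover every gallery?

Atlas and Comet together: Atlas ∪ Comet = {X0, X1, X2, X3, X4, X5, X6, X7, X8, X9, X10} — every gallery is covered.
No single guard post has all 11 galleries (the largest, Atlas, has 9), so 2 is optimal.

2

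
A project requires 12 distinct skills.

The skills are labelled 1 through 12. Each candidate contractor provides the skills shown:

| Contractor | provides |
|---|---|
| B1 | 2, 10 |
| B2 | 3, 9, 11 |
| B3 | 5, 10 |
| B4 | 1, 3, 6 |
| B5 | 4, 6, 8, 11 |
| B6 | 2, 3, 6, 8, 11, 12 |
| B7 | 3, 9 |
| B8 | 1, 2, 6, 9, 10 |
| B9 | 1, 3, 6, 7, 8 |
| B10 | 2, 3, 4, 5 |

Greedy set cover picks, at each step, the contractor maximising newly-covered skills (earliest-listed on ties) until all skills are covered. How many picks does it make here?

Greedy: pick B6 (covers 6 new) → pick B8 (covers 3 new) → pick B10 (covers 2 new) → pick B9 (covers 1 new). Total picks: 4.

4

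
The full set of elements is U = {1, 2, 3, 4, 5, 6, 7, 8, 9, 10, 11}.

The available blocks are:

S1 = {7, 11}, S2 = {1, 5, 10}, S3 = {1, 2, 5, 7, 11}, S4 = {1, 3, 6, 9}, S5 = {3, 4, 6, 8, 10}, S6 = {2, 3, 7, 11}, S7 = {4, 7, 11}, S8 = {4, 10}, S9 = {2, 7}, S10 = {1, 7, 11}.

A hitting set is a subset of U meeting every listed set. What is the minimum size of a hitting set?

H = {6, 7, 10} meets every block (each contains at least one member of H), and |H| = 3.
The blocks S4, S8, S9 are pairwise disjoint, so any hitting set needs a separate element for each — at least 3. Hence 3 is optimal.

3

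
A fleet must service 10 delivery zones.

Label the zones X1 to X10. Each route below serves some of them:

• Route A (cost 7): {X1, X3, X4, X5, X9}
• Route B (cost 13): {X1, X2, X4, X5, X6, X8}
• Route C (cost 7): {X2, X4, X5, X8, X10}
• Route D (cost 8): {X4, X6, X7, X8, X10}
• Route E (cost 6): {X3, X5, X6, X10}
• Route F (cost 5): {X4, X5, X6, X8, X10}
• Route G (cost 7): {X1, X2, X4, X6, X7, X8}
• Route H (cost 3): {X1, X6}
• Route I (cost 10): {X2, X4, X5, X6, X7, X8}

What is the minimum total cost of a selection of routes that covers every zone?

A, F, G together cover every zone (A ∪ F ∪ G = {X1, X2, X3, X4, X5, X6, X7, X8, X9, X10}); total cost 7 + 5 + 7 = 19.
No covering selection has total cost below 19.

19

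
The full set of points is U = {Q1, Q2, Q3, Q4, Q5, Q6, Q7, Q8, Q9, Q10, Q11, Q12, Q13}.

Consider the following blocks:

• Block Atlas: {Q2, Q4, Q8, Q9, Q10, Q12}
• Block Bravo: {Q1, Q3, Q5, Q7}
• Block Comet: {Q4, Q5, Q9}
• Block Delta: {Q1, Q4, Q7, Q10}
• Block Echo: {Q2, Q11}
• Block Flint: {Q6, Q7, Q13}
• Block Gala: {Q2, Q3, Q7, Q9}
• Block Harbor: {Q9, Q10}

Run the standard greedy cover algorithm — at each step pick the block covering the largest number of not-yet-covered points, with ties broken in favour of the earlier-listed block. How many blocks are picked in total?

4

Greedy: pick Atlas (covers 6 new) → pick Bravo (covers 4 new) → pick Flint (covers 2 new) → pick Echo (covers 1 new). Total picks: 4.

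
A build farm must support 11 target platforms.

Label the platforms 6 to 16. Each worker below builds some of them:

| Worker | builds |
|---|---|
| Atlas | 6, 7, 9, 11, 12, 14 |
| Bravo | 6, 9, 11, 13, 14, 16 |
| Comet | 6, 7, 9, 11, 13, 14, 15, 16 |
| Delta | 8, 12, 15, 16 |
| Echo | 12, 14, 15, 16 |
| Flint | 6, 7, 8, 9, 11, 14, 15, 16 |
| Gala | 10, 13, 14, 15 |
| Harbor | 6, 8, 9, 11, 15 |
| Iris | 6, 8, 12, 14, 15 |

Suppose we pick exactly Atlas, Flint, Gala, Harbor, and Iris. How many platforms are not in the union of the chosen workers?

0

Union of Atlas, Flint, Gala, Harbor, Iris = {6, 7, 8, 9, 10, 11, 12, 13, 14, 15, 16} — that's every platform, so 0 are uncovered.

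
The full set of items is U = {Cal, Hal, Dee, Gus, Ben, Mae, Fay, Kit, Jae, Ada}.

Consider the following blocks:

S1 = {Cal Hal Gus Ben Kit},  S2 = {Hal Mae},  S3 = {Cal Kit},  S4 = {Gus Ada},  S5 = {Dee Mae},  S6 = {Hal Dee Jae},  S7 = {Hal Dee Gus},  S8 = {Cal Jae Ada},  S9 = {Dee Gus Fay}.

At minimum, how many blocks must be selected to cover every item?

S1, S2, S8, and S9 cover everything between them: the union {Cal, Hal, Dee, Gus, Ben, Mae, Fay, Kit, Jae, Ada} is all of U.
Only S1 contains Ben, so S1 is forced; the remaining 5 items need at least 3 more blocks (each remaining block adds at most 2) — so at least 4 blocks are needed, and 4 is optimal.

4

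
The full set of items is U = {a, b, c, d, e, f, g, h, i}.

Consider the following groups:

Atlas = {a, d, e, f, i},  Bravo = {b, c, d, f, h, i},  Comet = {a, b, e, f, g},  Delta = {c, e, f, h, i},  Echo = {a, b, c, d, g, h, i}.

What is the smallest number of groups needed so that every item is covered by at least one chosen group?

2

Bravo and Comet cover everything between them: the union {a, b, c, d, e, f, g, h, i} is all of U.
No single group has all 9 items (the largest, Echo, has 7), so 2 is optimal.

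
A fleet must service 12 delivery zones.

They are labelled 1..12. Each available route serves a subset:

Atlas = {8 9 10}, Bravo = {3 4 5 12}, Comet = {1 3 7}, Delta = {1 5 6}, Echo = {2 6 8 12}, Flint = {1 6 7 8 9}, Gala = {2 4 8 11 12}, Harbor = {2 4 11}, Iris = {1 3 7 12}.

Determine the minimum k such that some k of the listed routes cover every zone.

4

Take {Atlas, Bravo, Flint, Gala}. Their union is {1, 2, 3, 4, 5, 6, 7, 8, 9, 10, 11, 12}, which is all 12 zones.
Only Atlas contains 10, so Atlas is forced; the remaining 9 zones need at least 3 more routes (each remaining route adds at most 4) — so at least 4 routes are needed, and 4 is optimal.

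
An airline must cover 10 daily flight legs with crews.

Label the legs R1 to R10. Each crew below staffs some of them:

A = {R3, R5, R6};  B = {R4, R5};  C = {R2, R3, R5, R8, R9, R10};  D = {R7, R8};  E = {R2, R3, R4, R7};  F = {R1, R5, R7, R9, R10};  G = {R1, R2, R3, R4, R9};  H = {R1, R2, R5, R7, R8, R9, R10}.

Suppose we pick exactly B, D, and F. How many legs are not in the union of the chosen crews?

Union of B, D, F = {R1, R4, R5, R7, R8, R9, R10}.
Not covered: R2, R3, R6 — 3 legs.

3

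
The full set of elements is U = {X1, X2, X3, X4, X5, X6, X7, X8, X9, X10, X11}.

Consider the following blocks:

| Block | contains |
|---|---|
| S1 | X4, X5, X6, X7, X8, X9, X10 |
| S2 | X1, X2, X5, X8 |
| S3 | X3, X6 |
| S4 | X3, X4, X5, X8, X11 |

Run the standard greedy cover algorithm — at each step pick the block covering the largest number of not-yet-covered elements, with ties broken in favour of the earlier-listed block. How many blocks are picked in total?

Greedy: pick S1 (covers 7 new) → pick S2 (covers 2 new) → pick S4 (covers 2 new). Total picks: 3.

3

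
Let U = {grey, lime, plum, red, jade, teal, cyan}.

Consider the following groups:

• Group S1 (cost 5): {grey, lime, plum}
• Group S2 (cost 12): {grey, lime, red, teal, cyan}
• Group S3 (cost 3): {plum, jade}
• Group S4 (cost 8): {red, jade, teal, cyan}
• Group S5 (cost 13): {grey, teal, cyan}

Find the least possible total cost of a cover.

S1, S4 together cover every element (S1 ∪ S4 = {grey, lime, plum, red, jade, teal, cyan}); total cost 5 + 8 = 13.
The greedy pick S3, S2 costs 15; no covering selection beats 13.

13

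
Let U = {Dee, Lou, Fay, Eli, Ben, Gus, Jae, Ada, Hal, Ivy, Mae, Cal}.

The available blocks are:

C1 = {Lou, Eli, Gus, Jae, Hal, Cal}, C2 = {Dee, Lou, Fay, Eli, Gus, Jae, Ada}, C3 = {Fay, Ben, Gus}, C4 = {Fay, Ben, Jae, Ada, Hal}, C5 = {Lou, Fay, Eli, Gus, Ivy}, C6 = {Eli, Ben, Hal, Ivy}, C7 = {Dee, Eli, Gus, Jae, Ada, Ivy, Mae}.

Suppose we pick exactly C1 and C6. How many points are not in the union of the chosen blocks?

4

Union of C1, C6 = {Lou, Eli, Ben, Gus, Jae, Hal, Ivy, Cal}.
Not covered: Dee, Fay, Ada, Mae — 4 points.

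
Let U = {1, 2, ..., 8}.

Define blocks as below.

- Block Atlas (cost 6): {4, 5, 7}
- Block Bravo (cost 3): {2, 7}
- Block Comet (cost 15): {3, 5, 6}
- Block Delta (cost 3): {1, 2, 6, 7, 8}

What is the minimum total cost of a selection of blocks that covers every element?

24

Atlas, Comet, Delta together cover every element (Atlas ∪ Comet ∪ Delta = {1, 2, 3, 4, 5, 6, 7, 8}); total cost 6 + 15 + 3 = 24.
No covering selection has total cost below 24.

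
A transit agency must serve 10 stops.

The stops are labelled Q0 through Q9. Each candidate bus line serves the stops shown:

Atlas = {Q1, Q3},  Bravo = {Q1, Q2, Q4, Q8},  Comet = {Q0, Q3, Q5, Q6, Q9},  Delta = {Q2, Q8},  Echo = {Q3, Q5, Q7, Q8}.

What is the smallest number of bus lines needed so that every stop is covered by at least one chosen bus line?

3

Take {Bravo, Comet, Echo}. Their union is {Q0, Q1, Q2, Q3, Q4, Q5, Q6, Q7, Q8, Q9}, which is all 10 stops.
Only Comet contains Q0, so Comet is forced; the remaining 5 stops need at least 2 more bus lines (each remaining bus line adds at most 4) — so at least 3 bus lines are needed, and 3 is optimal.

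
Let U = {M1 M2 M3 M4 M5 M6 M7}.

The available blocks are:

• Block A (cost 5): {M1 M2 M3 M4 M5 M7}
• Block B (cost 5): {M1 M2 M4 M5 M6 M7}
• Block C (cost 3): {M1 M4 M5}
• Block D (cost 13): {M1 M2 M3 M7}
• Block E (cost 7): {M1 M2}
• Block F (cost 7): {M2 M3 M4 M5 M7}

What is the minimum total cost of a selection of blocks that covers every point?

10

A, B together cover every point (A ∪ B = {M1, M2, M3, M4, M5, M6, M7}); total cost 5 + 5 = 10.
No covering selection has total cost below 10.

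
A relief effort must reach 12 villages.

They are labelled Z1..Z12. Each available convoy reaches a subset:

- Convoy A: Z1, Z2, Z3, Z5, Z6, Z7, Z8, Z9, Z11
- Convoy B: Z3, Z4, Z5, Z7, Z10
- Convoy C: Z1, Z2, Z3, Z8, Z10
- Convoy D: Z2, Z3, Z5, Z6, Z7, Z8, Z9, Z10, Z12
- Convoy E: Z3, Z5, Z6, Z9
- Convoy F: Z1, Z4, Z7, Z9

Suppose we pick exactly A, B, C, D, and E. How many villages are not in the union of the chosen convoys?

Union of A, B, C, D, E = {Z1, Z2, Z3, Z4, Z5, Z6, Z7, Z8, Z9, Z10, Z11, Z12} — that's every village, so 0 are uncovered.

0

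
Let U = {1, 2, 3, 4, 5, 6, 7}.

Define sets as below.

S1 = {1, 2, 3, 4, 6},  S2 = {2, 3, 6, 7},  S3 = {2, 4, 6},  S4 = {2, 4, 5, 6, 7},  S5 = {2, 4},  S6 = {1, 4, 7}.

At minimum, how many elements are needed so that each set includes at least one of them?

2

The 2 elements {4, 7} hit every set.
No single element lies in every set, so at least 2 are needed and 2 is optimal.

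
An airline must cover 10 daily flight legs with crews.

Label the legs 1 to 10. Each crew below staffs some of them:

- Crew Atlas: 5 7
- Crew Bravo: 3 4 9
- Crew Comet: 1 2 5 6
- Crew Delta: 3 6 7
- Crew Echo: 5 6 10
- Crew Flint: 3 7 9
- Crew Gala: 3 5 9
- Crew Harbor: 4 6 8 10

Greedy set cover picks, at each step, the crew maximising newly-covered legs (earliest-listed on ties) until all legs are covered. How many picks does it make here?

Greedy: pick Comet (covers 4 new) → pick Bravo (covers 3 new) → pick Harbor (covers 2 new) → pick Atlas (covers 1 new). Total picks: 4.
(The true minimum cover uses only 3 crews, so greedy is not optimal here.)

4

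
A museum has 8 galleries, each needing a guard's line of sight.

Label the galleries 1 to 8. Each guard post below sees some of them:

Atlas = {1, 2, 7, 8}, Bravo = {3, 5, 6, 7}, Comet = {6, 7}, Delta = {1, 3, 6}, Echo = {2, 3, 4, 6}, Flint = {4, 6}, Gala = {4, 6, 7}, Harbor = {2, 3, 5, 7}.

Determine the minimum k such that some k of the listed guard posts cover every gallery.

3

Atlas and Bravo and Echo together: Atlas ∪ Bravo ∪ Echo = {1, 2, 3, 4, 5, 6, 7, 8} — every gallery is covered.
Only Atlas contains 8, so Atlas is forced; the remaining 4 galleries need at least 2 more guard posts (each remaining guard post adds at most 3) — so at least 3 guard posts are needed, and 3 is optimal.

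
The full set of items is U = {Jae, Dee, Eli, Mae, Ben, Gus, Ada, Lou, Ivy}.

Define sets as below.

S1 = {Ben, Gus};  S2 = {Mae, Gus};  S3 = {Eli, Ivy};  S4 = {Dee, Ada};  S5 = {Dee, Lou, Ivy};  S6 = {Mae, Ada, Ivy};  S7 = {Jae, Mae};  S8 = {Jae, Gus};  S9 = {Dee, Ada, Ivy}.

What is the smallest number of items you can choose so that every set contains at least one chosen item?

Take H = {Dee, Eli, Mae, Gus}. Each listed set contains at least one of these, so H is a hitting set of size 4.
The sets S1, S3, S4, S7 are pairwise disjoint, so any hitting set needs a separate item for each — at least 4. Hence 4 is optimal.

4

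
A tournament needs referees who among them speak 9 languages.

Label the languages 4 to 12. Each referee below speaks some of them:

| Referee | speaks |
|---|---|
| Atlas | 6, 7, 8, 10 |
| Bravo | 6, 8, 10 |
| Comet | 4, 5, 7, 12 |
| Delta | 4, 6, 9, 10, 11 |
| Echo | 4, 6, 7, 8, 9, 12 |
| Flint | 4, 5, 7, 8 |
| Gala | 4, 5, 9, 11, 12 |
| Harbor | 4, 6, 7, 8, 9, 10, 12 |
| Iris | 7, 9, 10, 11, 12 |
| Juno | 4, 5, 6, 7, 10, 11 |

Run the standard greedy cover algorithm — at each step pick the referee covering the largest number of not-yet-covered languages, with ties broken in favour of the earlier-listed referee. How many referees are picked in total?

2

Greedy: pick Harbor (covers 7 new) → pick Gala (covers 2 new). Total picks: 2.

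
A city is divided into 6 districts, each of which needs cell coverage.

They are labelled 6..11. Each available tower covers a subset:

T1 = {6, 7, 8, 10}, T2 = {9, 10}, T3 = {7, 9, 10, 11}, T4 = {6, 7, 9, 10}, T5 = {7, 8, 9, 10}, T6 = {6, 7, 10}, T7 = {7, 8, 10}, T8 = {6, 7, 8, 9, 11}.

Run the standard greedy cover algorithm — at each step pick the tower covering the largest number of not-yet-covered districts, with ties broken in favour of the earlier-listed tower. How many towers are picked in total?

2

Greedy: pick T8 (covers 5 new) → pick T1 (covers 1 new). Total picks: 2.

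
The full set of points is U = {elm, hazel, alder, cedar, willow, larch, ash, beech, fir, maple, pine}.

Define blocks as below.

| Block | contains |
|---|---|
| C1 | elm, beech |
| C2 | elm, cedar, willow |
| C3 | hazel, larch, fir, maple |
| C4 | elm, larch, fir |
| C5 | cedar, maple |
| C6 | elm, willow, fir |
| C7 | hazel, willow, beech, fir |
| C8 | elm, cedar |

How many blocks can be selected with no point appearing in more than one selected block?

2

C7, C8 are pairwise disjoint (C7={hazel,willow,beech,fir}; C8={elm,cedar}).
Every remaining block overlaps one of these, and no 3 of the listed blocks are pairwise disjoint, so 2 is the maximum.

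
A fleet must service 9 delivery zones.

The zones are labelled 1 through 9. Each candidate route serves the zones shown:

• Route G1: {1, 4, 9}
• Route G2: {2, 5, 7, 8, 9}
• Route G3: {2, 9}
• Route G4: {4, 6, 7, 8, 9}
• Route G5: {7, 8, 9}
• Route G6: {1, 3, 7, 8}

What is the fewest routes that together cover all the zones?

3

G2 and G4 and G6 together: G2 ∪ G4 ∪ G6 = {1, 2, 3, 4, 5, 6, 7, 8, 9} — every zone is covered.
Only G6 contains 3, so G6 is forced; the remaining 5 zones need at least 2 more routes (each remaining route adds at most 3) — so at least 3 routes are needed, and 3 is optimal.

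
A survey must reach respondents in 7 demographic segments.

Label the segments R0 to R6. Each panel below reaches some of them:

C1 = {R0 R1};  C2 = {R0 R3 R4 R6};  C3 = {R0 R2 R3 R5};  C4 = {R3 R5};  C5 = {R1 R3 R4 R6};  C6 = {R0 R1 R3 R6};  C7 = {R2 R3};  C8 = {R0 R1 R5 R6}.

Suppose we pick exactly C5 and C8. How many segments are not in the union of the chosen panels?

1

Union of C5, C8 = {R0, R1, R3, R4, R5, R6}.
Not covered: R2 — 1 segment.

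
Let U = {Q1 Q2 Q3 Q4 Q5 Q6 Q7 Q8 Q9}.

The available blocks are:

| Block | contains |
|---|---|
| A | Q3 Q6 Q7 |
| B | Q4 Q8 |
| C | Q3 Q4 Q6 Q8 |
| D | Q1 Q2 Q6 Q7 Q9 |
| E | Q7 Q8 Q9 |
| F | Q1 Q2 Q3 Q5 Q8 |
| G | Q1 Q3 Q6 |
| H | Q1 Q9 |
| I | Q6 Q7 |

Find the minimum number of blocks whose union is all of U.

Take {C, E, F}. Their union is {Q1, Q2, Q3, Q4, Q5, Q6, Q7, Q8, Q9}, which is all 9 points.
Only F contains Q5, so F is forced; the remaining 4 points need at least 2 more blocks (each remaining block adds at most 3) — so at least 3 blocks are needed, and 3 is optimal.

3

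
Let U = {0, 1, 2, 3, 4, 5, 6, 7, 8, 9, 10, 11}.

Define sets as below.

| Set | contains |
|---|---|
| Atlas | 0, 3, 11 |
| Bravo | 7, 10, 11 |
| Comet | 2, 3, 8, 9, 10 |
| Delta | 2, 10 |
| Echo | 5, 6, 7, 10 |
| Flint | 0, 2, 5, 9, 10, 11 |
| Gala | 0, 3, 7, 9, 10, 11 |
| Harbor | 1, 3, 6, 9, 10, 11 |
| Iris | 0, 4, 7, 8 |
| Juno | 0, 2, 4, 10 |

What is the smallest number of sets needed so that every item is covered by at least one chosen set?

Take {Flint, Harbor, Iris}. Their union is {0, 1, 2, 3, 4, 5, 6, 7, 8, 9, 10, 11}, which is all 12 items.
Only Harbor contains 1, so Harbor is forced; the remaining 6 items need at least 2 more sets (each remaining set adds at most 4) — so at least 3 sets are needed, and 3 is optimal.

3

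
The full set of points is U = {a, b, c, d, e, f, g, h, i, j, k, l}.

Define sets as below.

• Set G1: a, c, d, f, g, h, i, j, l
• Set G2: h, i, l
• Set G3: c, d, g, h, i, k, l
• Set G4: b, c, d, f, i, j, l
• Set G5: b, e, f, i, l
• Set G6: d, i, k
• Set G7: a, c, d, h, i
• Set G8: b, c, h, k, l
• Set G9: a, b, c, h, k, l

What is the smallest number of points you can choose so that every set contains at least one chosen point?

T = {d, l} meets every set (each contains at least one member of T), and |T| = 2.
No single point lies in every set, so at least 2 are needed and 2 is optimal.

2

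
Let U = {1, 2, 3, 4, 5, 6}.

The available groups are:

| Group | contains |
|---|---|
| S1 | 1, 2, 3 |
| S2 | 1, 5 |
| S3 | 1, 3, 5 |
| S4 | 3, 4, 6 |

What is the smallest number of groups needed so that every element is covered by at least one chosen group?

S1 and S3 and S4 together: S1 ∪ S3 ∪ S4 = {1, 2, 3, 4, 5, 6} — every element is covered.
Only S1 contains 2, so S1 is forced; the remaining 3 elements need at least 2 more groups (each remaining group adds at most 2) — so at least 3 groups are needed, and 3 is optimal.

3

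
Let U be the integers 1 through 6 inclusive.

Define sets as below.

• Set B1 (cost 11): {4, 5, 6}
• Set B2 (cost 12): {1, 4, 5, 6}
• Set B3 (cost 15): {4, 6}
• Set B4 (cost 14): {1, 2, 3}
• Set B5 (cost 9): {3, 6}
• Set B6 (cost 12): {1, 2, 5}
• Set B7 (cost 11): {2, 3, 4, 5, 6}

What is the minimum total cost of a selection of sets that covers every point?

23

B2, B7 together cover every point (B2 ∪ B7 = {1, 2, 3, 4, 5, 6}); total cost 12 + 11 = 23.
No covering selection has total cost below 23.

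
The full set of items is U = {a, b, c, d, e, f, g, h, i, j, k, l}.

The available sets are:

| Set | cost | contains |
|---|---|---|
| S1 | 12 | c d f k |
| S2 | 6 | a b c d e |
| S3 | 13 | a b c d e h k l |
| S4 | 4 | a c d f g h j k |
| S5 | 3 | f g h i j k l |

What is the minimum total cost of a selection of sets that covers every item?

9

S2, S5 together cover every item (S2 ∪ S5 = {a, b, c, d, e, f, g, h, i, j, k, l}); total cost 6 + 3 = 9.
No covering selection has total cost below 9.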